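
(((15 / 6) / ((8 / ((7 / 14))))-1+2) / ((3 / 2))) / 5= 37 / 240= 0.15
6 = 6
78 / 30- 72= -347 / 5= -69.40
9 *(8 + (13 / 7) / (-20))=9963 / 140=71.16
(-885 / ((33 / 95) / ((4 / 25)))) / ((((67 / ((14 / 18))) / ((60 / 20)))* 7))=-4484 / 2211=-2.03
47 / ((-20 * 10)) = -47 / 200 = -0.24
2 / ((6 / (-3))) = -1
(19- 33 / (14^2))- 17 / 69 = 251347 / 13524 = 18.59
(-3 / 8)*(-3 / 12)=3 / 32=0.09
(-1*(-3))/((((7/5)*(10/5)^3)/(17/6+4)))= 205/112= 1.83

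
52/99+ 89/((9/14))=4586/33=138.97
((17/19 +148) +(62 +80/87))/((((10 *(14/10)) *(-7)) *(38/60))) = -1750645/512981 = -3.41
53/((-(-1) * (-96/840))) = -463.75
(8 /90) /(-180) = -1 /2025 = -0.00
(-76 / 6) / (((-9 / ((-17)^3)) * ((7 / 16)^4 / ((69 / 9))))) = -281409093632 / 194481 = -1446974.74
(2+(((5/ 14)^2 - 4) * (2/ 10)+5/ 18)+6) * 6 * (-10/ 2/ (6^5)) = -66179/ 2286144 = -0.03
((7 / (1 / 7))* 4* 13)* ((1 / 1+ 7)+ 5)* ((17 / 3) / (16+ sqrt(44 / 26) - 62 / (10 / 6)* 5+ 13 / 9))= -1122.26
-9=-9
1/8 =0.12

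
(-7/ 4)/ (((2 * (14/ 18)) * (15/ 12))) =-9/ 10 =-0.90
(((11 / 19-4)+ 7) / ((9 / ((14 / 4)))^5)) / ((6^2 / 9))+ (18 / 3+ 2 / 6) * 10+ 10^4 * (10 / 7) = 3606097661153 / 251312544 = 14349.06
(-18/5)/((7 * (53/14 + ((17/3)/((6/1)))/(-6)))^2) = -209952/37620245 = -0.01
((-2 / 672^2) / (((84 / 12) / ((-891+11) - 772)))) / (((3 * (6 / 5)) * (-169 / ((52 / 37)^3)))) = -3835 / 804167028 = -0.00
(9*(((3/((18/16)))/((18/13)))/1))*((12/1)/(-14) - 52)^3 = -2633956000/1029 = -2559724.00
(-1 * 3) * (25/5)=-15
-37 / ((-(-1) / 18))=-666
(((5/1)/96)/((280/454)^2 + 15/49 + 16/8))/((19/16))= 12624605/773282178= 0.02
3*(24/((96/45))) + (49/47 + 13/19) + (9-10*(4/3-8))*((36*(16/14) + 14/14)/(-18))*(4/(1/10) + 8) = -1905608291/225036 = -8468.02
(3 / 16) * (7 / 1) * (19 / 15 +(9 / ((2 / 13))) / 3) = 4361 / 160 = 27.26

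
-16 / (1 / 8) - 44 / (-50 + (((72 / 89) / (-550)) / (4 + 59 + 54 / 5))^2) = -128005019052426 / 1006962075617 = -127.12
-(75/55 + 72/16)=-129/22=-5.86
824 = 824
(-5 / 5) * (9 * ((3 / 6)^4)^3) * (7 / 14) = -9 / 8192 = -0.00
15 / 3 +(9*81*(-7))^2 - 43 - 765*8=26034451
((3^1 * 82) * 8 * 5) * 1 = 9840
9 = 9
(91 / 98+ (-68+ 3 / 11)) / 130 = -10287 / 20020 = -0.51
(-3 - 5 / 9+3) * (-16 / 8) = 10 / 9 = 1.11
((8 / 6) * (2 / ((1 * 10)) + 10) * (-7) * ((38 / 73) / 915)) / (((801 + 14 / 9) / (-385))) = 4178328 / 160820095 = 0.03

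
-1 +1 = 0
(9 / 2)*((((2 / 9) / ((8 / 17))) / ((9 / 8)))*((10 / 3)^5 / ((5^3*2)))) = 3.11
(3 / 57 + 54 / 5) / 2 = 1031 / 190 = 5.43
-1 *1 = -1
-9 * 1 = -9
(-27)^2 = 729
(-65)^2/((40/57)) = 48165/8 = 6020.62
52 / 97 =0.54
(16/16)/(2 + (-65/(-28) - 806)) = -28/22447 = -0.00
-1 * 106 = -106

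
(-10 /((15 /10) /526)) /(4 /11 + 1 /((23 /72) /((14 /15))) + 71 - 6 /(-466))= -1550358700 /32848557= -47.20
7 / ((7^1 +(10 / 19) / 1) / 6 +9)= 114 / 167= 0.68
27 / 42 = 0.64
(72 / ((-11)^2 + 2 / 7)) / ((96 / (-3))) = -0.02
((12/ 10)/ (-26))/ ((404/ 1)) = -3/ 26260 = -0.00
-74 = -74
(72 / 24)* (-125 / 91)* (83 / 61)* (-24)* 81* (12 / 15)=8720.16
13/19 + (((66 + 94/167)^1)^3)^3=49236870790391866496247717561626609595/1919560662117681485093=25650072832849774.16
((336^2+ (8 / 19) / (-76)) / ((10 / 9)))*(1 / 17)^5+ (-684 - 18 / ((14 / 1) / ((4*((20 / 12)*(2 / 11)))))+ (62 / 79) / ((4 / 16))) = -10637640848548991 / 15589767186455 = -682.35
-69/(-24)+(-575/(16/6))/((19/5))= -2047/38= -53.87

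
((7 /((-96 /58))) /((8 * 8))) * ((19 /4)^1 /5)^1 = -3857 /61440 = -0.06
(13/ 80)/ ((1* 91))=1/ 560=0.00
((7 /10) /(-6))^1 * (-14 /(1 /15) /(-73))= -49 /146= -0.34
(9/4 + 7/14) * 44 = 121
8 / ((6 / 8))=32 / 3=10.67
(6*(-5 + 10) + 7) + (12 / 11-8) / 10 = 1997 / 55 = 36.31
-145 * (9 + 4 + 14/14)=-2030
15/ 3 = 5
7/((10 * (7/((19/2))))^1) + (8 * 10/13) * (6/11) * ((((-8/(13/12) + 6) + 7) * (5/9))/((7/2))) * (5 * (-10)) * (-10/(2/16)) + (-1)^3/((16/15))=37376039039/3123120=11967.53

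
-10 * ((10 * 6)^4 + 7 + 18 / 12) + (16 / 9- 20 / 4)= -1166400794 / 9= -129600088.22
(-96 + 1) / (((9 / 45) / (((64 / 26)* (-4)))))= 60800 / 13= 4676.92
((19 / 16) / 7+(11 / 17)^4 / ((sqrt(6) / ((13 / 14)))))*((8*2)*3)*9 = 6851988*sqrt(6) / 584647+513 / 7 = 101.99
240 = 240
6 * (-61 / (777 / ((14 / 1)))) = -244 / 37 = -6.59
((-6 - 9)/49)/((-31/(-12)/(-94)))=16920/1519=11.14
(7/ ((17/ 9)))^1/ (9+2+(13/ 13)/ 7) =147/ 442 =0.33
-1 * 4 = -4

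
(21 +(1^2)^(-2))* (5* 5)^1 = 550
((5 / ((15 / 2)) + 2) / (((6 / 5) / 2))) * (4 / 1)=160 / 9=17.78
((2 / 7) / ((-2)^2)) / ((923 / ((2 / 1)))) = 1 / 6461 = 0.00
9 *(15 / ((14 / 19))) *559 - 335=1429145 / 14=102081.79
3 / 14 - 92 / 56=-10 / 7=-1.43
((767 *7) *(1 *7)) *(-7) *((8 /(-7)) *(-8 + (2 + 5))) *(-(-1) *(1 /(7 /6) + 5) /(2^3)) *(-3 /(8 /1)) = 660387 /8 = 82548.38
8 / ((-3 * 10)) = -4 / 15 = -0.27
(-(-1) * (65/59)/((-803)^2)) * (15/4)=975/152174924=0.00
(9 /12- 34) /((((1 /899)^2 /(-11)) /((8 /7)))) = 337828018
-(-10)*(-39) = -390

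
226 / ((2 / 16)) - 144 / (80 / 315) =1241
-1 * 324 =-324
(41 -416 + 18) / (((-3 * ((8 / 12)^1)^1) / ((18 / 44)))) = 3213 / 44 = 73.02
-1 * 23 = -23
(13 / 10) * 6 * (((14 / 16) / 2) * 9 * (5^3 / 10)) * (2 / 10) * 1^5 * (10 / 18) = 1365 / 32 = 42.66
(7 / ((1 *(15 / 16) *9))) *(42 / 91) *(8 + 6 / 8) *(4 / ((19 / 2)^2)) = 6272 / 42237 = 0.15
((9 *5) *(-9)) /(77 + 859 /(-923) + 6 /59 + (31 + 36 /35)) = -3.74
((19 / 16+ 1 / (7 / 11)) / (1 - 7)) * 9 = -927 / 224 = -4.14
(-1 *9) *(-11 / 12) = 33 / 4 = 8.25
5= 5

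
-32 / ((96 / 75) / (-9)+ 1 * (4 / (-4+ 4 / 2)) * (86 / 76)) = 136800 / 10283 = 13.30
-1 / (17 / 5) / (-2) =5 / 34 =0.15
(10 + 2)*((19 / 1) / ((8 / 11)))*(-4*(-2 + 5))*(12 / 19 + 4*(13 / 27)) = -28864 / 3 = -9621.33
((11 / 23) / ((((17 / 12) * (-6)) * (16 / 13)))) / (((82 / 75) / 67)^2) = -3610839375 / 21032672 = -171.68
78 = 78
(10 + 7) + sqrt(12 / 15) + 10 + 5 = 2 * sqrt(5) / 5 + 32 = 32.89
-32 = -32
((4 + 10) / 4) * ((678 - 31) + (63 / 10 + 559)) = 84861 / 20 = 4243.05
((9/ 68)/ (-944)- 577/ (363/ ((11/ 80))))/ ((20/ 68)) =-2316409/ 3115200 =-0.74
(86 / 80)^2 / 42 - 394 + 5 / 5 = -26407751 / 67200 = -392.97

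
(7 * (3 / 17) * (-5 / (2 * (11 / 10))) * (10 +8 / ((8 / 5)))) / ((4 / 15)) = -118125 / 748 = -157.92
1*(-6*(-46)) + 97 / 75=20797 / 75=277.29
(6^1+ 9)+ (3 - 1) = 17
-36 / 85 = -0.42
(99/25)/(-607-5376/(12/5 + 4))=-99/36175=-0.00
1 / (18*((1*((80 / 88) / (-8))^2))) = 968 / 225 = 4.30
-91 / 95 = -0.96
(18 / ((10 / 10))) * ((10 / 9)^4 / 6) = 10000 / 2187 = 4.57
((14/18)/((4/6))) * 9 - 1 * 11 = -0.50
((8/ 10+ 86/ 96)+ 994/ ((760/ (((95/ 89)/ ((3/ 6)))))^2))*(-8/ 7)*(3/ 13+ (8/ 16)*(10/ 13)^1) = -12955028/ 10812165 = -1.20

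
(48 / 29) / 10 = 0.17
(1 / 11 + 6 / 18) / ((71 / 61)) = 854 / 2343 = 0.36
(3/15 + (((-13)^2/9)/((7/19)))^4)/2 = 265767116105083/78764805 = 3374186.17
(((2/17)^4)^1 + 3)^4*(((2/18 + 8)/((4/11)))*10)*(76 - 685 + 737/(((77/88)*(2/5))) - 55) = 3803576784936925604857493090/145983575627000605443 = 26054826.84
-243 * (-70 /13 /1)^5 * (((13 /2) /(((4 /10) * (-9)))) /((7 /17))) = -137757375000 /28561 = -4823268.62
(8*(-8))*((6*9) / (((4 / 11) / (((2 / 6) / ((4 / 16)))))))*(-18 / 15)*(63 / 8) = 598752 / 5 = 119750.40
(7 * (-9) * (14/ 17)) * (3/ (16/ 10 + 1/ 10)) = -26460/ 289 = -91.56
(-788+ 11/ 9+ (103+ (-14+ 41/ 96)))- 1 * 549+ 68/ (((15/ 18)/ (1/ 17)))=-1787833/ 1440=-1241.55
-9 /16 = -0.56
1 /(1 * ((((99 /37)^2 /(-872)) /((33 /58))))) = -596884 /8613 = -69.30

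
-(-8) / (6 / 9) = 12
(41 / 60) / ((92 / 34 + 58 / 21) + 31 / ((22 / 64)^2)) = 590359 / 231376000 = 0.00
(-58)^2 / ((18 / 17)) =28594 / 9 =3177.11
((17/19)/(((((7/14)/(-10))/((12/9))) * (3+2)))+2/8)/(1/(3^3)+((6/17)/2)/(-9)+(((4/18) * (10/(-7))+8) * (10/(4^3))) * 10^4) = -1104201/2931229256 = -0.00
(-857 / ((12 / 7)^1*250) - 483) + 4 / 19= -484.79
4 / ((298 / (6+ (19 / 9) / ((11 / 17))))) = 1834 / 14751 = 0.12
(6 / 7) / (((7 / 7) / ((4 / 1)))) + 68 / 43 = 1508 / 301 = 5.01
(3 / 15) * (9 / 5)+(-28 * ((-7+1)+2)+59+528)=17484 / 25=699.36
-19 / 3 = -6.33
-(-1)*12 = 12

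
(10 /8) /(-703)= -5 /2812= -0.00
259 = 259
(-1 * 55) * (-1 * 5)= 275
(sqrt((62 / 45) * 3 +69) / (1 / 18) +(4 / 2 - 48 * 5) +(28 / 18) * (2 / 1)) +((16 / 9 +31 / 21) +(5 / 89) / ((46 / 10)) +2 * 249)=6 * sqrt(16455) / 5 +34352282 / 128961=420.31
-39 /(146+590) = -39 /736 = -0.05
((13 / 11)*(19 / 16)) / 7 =247 / 1232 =0.20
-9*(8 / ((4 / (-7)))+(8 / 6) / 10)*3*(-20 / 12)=-624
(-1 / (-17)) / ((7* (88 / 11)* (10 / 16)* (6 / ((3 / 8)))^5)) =1 / 623902720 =0.00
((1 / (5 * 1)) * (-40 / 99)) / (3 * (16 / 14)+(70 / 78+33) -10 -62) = 364 / 156189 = 0.00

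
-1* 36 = -36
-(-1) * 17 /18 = 17 /18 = 0.94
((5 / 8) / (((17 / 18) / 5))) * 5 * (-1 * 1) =-1125 / 68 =-16.54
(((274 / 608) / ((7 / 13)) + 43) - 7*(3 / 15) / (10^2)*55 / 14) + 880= 49145199 / 53200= 923.78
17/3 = 5.67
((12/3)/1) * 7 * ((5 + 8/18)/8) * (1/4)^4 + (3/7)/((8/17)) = 31777/32256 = 0.99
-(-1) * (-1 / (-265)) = 1 / 265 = 0.00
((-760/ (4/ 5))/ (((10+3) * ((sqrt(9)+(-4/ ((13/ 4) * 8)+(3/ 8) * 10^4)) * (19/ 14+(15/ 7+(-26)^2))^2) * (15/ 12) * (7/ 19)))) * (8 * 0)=0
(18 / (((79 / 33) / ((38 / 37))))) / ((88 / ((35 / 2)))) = 17955 / 11692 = 1.54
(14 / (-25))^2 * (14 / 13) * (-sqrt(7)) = -2744 * sqrt(7) / 8125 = -0.89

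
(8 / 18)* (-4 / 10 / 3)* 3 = -8 / 45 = -0.18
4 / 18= 2 / 9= 0.22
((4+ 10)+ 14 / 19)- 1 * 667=-12393 / 19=-652.26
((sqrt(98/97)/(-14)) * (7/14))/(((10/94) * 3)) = -47 * sqrt(194)/5820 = -0.11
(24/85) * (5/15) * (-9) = -72/85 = -0.85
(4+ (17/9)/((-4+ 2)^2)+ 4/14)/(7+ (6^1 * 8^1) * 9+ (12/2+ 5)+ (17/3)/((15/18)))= 5995/575568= 0.01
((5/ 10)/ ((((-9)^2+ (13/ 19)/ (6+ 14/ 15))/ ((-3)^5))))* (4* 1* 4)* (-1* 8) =787968/ 4109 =191.77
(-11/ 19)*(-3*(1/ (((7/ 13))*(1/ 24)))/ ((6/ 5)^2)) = 53.76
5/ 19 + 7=138/ 19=7.26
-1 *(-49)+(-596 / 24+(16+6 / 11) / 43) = 69677 / 2838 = 24.55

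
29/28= 1.04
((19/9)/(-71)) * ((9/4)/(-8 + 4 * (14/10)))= 95/3408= 0.03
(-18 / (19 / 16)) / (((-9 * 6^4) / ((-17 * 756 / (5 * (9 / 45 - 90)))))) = 952 / 25593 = 0.04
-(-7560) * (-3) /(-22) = 11340 /11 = 1030.91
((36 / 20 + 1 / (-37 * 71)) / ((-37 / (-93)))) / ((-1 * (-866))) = 0.01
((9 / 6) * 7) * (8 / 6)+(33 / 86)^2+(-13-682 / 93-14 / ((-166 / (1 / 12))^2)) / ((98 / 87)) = -467816933987 / 119836855488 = -3.90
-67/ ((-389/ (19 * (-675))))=-2208.93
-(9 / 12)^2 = -9 / 16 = -0.56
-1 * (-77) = 77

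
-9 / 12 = -3 / 4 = -0.75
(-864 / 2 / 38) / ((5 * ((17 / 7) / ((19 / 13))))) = -1512 / 1105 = -1.37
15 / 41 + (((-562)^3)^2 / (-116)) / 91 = -322954811201959151 / 108199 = -2984822514089.40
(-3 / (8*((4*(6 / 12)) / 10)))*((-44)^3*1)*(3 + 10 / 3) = 1011560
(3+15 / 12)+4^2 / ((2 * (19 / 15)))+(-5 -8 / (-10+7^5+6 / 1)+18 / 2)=14.57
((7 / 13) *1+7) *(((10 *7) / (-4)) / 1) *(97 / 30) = -33271 / 78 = -426.55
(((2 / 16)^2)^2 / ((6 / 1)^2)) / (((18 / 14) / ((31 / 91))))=31 / 17252352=0.00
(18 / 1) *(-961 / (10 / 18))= -155682 / 5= -31136.40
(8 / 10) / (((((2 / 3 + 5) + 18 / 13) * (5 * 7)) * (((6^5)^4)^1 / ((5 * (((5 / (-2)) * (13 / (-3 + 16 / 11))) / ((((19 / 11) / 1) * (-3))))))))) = -1859 / 103332177912279859200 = -0.00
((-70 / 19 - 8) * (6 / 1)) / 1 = -1332 / 19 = -70.11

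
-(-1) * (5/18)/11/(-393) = -5/77814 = -0.00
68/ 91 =0.75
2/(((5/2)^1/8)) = 32/5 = 6.40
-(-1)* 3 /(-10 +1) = -1 /3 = -0.33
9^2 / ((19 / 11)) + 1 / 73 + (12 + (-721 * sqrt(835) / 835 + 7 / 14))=164799 / 2774-721 * sqrt(835) / 835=34.46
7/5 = 1.40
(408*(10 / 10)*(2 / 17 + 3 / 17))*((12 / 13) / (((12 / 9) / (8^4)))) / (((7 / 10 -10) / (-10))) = 147456000 / 403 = 365895.78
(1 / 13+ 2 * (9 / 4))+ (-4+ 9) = 249 / 26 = 9.58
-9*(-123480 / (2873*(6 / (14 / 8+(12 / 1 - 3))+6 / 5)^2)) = 3235750 / 25857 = 125.14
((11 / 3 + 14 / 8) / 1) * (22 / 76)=715 / 456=1.57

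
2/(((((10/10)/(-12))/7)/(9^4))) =-1102248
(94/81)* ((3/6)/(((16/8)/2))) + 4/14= 491/567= 0.87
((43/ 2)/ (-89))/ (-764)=43/ 135992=0.00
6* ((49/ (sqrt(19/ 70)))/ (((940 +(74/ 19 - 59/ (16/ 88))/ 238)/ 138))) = 19312272* sqrt(1330)/ 8489177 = 82.96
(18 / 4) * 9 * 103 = 8343 / 2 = 4171.50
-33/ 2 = -16.50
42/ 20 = 21/ 10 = 2.10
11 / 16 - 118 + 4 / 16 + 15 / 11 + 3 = -19835 / 176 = -112.70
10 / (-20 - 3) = -10 / 23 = -0.43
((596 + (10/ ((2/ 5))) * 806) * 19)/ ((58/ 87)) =591261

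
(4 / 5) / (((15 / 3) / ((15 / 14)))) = 6 / 35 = 0.17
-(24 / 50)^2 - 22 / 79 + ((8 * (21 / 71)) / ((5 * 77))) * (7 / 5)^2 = -0.50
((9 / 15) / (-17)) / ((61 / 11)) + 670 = 3473917 / 5185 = 669.99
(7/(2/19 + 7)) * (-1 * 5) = -133/27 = -4.93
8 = 8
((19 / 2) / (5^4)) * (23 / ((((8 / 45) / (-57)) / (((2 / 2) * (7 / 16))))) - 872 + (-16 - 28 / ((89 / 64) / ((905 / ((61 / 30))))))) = -172645917579 / 868640000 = -198.75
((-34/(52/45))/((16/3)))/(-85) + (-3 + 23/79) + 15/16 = -56081/32864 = -1.71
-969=-969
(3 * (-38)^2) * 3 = 12996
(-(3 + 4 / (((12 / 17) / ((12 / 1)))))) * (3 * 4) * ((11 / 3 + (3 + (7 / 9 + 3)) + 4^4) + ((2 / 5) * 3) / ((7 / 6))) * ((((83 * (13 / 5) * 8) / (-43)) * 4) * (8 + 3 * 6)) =21480957675008 / 22575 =951537438.54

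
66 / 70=33 / 35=0.94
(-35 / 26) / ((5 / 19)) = -133 / 26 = -5.12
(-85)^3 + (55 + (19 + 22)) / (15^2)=-614124.57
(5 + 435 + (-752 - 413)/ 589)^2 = 66561420025/ 346921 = 191863.33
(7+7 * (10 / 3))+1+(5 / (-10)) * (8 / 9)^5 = 1833818 / 59049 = 31.06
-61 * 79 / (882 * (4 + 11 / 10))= -24095 / 22491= -1.07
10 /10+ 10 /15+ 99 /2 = 307 /6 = 51.17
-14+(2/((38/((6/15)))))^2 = -126346/9025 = -14.00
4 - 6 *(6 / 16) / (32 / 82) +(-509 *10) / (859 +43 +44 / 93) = -3977977 / 537152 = -7.41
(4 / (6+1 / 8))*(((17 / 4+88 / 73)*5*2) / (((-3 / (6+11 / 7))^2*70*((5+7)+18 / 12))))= 2651696 / 11042199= 0.24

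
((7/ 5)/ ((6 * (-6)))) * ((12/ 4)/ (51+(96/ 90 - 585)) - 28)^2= -50120911129/ 1643246640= -30.50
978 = 978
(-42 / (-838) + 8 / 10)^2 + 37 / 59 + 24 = 6564399024 / 258952475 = 25.35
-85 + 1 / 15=-1274 / 15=-84.93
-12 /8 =-3 /2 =-1.50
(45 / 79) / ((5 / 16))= 144 / 79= 1.82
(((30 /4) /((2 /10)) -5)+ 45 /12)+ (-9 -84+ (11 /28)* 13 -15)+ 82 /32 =-7177 /112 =-64.08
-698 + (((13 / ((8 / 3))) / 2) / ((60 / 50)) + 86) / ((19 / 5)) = -410299 / 608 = -674.83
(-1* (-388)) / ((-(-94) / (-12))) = -2328 / 47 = -49.53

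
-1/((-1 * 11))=1/11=0.09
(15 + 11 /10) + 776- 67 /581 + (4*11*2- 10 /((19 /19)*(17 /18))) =85870287 /98770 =869.40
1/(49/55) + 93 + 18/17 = 95.18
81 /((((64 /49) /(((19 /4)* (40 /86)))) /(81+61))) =26770905 /1376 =19455.60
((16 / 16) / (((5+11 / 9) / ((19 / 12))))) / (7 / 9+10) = 513 / 21728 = 0.02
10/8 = 5/4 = 1.25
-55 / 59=-0.93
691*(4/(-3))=-2764/3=-921.33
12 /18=2 /3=0.67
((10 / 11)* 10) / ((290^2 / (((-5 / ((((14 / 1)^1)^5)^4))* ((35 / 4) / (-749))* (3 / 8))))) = 75 / 2650227465936196410187106484224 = 0.00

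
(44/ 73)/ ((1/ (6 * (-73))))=-264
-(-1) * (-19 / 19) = -1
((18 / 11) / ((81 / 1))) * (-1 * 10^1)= -20 / 99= -0.20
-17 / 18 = -0.94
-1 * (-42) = 42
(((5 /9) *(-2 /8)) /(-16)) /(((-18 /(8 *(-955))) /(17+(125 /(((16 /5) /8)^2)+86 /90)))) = 137383435 /46656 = 2944.60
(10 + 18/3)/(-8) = -2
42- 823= -781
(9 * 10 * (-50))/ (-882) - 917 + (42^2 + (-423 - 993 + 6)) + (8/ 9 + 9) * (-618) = -980377/ 147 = -6669.23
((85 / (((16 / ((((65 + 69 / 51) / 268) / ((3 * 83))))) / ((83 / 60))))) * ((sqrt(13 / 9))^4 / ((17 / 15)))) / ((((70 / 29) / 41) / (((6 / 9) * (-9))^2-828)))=-103886497 / 574056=-180.97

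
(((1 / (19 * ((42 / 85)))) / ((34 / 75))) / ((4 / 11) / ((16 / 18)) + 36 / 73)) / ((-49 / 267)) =-8933375 / 6295422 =-1.42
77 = 77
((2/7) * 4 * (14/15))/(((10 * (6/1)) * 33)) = 4/7425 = 0.00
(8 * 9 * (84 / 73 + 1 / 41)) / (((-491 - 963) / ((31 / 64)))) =-981243 / 34814576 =-0.03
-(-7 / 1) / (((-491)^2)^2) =7 / 58120048561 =0.00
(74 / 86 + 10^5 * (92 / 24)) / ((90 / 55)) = 543951221 / 2322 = 234259.79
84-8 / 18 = 752 / 9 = 83.56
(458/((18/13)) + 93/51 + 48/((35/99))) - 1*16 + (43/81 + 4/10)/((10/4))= 109100246/240975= 452.75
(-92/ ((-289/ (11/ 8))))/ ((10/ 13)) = 3289/ 5780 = 0.57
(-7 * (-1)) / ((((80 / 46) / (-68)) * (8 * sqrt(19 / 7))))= -20.77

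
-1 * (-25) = 25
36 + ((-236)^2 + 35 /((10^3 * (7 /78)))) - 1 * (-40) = 5577239 /100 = 55772.39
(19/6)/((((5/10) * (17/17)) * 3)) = 2.11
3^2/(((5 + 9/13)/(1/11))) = 117/814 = 0.14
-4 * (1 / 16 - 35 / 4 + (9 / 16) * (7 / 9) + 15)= -27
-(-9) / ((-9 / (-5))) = 5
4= 4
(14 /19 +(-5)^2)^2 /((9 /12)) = 318828 /361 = 883.18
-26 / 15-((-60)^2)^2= -194400026 / 15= -12960001.73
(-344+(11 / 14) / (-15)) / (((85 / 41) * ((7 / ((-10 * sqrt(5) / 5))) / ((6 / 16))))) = 2962291 * sqrt(5) / 166600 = 39.76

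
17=17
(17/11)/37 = 17/407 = 0.04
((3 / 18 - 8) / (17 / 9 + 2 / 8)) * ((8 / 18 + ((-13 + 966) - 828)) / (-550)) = 0.84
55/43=1.28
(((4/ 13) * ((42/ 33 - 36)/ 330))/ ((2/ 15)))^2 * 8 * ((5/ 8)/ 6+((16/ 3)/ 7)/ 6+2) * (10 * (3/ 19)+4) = 1337977156/ 227828601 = 5.87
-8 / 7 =-1.14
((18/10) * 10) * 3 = 54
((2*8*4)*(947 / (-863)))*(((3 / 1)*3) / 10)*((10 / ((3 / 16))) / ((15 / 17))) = -16485376 / 4315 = -3820.48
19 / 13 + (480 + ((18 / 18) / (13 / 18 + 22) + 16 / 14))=482.65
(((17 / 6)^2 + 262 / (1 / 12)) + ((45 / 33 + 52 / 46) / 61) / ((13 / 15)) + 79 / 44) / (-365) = -1035421963 / 119830230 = -8.64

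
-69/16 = -4.31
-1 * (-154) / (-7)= -22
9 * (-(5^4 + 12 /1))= -5733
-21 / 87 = -7 / 29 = -0.24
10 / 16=5 / 8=0.62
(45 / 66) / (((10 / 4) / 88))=24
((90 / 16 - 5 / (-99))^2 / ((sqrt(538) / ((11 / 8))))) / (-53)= -20205025 *sqrt(538) / 13007858688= -0.04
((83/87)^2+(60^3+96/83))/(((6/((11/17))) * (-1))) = -1492681634521/64079154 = -23294.34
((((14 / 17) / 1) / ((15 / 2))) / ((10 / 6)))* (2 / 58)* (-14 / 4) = -98 / 12325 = -0.01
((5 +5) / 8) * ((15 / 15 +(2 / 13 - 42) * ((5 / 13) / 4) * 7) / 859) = -22955 / 580684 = -0.04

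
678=678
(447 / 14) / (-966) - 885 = -3989729 / 4508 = -885.03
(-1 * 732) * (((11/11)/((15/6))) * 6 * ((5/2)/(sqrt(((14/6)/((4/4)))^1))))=-4392 * sqrt(21)/7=-2875.24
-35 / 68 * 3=-105 / 68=-1.54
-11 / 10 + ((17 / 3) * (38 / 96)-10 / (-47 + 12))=7201 / 5040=1.43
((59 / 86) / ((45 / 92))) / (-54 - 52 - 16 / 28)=-9499 / 721755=-0.01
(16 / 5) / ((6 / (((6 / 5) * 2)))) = 32 / 25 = 1.28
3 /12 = 1 /4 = 0.25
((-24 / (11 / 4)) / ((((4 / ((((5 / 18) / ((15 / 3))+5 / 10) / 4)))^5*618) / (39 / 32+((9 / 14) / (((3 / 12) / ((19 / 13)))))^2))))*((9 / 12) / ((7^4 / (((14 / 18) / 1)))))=-4235215625 / 1594076876559706226688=-0.00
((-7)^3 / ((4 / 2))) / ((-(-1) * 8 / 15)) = -5145 / 16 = -321.56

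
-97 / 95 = -1.02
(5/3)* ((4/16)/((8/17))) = 85/96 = 0.89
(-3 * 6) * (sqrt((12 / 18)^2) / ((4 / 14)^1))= -42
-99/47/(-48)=33/752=0.04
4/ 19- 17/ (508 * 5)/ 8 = 0.21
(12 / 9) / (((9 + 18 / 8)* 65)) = 0.00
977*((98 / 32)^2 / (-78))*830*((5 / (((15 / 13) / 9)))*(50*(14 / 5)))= -532381420.70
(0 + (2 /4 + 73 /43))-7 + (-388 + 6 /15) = -168733 /430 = -392.40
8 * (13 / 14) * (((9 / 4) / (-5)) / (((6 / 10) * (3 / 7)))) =-13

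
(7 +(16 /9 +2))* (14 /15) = 1358 /135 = 10.06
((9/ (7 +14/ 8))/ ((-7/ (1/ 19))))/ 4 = -9/ 4655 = -0.00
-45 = -45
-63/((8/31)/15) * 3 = -87885/8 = -10985.62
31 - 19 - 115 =-103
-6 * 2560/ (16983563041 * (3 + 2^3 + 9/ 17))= -65280/ 832194589009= -0.00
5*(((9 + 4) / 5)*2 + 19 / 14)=459 / 14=32.79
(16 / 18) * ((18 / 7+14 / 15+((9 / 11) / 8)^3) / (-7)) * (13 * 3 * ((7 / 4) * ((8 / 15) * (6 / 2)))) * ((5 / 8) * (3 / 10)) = -3261157133 / 357772800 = -9.12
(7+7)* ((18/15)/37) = 84/185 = 0.45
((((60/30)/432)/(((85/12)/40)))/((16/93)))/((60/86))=1333/6120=0.22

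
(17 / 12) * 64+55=437 / 3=145.67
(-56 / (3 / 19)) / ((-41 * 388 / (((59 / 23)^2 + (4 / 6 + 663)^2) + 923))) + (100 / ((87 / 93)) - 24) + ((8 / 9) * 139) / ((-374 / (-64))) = 3063391742539090 / 308045331693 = 9944.61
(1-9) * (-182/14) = 104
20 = 20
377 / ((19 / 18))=6786 / 19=357.16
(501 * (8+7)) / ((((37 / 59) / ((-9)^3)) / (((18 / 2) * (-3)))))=8727146955 / 37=235868836.62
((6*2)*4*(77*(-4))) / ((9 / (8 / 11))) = -3584 / 3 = -1194.67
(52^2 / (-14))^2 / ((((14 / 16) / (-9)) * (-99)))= 14623232 / 3773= 3875.76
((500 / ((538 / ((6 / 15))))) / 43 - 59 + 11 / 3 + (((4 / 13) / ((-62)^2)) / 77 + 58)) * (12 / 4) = 89304646097 / 11127002887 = 8.03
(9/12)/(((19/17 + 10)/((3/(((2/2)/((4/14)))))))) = 17/294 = 0.06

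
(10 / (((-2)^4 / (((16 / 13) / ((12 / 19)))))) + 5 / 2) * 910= 10150 / 3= 3383.33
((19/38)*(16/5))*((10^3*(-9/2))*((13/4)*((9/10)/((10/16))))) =-33696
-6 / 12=-0.50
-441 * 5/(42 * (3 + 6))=-35/6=-5.83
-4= -4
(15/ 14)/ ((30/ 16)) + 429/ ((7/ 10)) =4294/ 7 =613.43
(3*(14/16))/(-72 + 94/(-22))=-231/6712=-0.03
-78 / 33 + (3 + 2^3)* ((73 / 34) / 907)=-792955 / 339218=-2.34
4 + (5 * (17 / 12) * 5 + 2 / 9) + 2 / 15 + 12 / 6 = 7519 / 180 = 41.77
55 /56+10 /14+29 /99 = 11029 /5544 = 1.99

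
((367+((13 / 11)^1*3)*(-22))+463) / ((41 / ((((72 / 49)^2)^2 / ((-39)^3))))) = -748486656 / 519275979677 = -0.00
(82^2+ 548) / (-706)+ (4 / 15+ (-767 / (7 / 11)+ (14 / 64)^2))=-46125094279 / 37954560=-1215.27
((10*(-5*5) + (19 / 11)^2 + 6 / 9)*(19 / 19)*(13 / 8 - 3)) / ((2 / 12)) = 89425 / 44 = 2032.39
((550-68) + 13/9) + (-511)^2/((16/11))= 25920595/144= 180004.13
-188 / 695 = -0.27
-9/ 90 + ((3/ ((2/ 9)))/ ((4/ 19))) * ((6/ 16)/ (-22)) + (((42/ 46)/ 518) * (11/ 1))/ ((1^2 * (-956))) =-1708293251/ 1431858560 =-1.19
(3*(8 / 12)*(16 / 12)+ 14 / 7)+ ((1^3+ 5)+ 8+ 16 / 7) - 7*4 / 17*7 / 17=123044 / 6069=20.27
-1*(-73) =73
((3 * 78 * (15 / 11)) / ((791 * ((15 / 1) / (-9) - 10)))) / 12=-351 / 121814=-0.00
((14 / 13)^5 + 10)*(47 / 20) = 99892719 / 3712930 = 26.90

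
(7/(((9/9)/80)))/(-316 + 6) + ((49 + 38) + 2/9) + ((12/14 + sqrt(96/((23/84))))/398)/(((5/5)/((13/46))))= 78*sqrt(322)/105271 + 1527053699/17877762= 85.43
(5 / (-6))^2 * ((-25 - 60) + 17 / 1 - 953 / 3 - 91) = -17875 / 54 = -331.02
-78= -78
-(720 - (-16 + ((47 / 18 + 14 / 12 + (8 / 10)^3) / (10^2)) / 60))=-2483997587 / 3375000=-736.00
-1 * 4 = -4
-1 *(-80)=80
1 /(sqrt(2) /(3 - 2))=sqrt(2) /2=0.71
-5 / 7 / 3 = -5 / 21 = -0.24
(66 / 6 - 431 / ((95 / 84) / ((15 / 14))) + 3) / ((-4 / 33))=3253.11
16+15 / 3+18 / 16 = 177 / 8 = 22.12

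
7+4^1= 11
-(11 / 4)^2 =-121 / 16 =-7.56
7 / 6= 1.17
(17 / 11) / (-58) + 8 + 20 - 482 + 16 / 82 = -11871325 / 26158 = -453.83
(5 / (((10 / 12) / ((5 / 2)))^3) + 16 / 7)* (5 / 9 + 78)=97061 / 9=10784.56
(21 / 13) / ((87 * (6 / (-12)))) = -14 / 377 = -0.04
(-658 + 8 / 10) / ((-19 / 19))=3286 / 5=657.20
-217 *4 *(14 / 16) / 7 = -217 / 2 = -108.50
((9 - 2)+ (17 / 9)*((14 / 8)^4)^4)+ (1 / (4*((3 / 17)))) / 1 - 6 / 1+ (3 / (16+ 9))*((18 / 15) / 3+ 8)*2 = 70641395388565453 / 4831838208000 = 14619.98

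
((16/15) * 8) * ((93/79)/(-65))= -3968/25675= -0.15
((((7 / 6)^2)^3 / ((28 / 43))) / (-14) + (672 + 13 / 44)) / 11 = 2759126599 / 45163008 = 61.09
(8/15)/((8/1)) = 0.07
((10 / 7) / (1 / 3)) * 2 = 60 / 7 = 8.57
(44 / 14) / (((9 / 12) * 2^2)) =22 / 21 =1.05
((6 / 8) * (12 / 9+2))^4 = 39.06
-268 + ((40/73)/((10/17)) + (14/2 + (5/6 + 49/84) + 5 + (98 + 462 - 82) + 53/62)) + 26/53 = 324833545/1439268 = 225.69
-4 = -4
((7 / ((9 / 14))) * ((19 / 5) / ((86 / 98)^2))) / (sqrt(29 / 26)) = 4470662 * sqrt(754) / 2412945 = 50.88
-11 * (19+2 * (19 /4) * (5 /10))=-1045 /4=-261.25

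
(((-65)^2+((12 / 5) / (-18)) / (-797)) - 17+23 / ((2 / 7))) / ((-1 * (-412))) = 102538039 / 9850920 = 10.41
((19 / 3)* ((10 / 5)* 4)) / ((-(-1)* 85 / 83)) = 49.47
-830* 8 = -6640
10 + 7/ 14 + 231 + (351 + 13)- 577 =57/ 2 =28.50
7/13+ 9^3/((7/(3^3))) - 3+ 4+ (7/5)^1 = 1280732/455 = 2814.80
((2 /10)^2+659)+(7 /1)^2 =17701 /25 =708.04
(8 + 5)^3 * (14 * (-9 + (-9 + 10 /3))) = -1353352 /3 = -451117.33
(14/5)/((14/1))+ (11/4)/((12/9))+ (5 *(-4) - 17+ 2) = -2619/80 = -32.74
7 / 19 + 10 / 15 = 59 / 57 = 1.04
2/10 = 1/5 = 0.20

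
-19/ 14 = -1.36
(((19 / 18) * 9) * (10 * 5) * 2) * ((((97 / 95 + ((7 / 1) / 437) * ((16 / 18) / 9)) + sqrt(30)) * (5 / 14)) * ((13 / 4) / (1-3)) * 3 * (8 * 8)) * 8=-5928000 * sqrt(30) / 7-3764612800 / 4347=-5504453.09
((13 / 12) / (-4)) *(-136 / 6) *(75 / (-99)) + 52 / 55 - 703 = -4197829 / 5940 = -706.71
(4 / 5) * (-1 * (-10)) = 8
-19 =-19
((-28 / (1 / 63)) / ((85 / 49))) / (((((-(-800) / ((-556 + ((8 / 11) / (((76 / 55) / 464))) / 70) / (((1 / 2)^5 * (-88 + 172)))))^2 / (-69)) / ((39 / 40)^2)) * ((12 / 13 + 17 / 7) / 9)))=29008668885904071 / 2339731250000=12398.29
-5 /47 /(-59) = 0.00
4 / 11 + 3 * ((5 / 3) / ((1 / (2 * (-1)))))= -106 / 11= -9.64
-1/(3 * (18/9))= -1/6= -0.17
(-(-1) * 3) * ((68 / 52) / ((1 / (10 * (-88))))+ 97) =-3161.31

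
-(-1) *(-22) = -22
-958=-958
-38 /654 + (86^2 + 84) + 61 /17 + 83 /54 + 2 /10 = 3744954017 /500310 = 7485.27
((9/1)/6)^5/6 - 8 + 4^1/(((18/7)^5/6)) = -8214461/1259712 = -6.52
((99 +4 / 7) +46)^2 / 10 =1038361 / 490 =2119.10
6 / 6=1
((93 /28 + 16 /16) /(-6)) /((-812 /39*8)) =1573 /363776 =0.00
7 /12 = 0.58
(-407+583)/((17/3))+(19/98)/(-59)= 3052573/98294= 31.06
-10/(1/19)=-190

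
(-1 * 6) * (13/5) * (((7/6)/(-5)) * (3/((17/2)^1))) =546/425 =1.28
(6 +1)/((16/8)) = 7/2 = 3.50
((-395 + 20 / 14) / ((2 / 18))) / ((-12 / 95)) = 785175 / 28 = 28041.96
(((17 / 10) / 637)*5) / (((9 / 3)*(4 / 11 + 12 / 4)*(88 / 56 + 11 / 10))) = 5 / 10101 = 0.00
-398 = -398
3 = 3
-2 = -2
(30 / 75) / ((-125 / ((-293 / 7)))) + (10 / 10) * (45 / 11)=203321 / 48125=4.22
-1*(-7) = 7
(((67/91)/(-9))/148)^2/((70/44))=49379/257116106520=0.00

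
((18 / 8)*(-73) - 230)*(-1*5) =7885 / 4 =1971.25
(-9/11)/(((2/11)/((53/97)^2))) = -1.34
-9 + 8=-1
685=685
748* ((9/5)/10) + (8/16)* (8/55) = 37046/275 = 134.71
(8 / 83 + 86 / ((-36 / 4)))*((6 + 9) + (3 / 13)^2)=-5991968 / 42081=-142.39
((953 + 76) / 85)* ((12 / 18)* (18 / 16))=3087 / 340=9.08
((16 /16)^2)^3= 1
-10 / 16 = -5 / 8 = -0.62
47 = 47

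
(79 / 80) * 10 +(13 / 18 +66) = 5515 / 72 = 76.60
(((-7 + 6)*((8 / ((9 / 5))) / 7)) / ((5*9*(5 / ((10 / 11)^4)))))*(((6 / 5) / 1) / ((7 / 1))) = -0.00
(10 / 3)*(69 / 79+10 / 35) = 6410 / 1659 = 3.86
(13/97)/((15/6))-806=-805.95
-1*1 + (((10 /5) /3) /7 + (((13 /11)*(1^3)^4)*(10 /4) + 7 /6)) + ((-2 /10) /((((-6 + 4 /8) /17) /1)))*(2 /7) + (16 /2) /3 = 6.06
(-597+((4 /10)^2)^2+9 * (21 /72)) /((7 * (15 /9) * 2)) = -8915241 /350000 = -25.47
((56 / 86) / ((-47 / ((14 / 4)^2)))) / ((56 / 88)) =-539 / 2021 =-0.27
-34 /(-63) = 34 /63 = 0.54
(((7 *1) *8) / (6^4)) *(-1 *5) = -35 / 162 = -0.22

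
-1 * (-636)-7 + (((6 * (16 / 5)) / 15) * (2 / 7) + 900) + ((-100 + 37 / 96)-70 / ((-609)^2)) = 60601995337 / 42386400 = 1429.75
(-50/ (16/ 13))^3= -67047.12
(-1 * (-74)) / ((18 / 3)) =37 / 3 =12.33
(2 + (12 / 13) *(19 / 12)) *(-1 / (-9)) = 5 / 13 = 0.38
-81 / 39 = -27 / 13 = -2.08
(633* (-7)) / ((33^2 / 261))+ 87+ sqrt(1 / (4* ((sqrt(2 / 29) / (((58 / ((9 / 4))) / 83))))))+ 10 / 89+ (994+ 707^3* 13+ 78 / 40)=2^(1 / 4)* 29^(3 / 4)* sqrt(83) / 249+ 989479881347171 / 215380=4594112180.63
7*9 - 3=60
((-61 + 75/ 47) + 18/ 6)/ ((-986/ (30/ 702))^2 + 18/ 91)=-6031025/ 56919988516338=-0.00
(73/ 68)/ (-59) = -0.02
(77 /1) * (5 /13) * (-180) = -69300 /13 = -5330.77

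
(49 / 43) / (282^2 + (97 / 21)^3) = 0.00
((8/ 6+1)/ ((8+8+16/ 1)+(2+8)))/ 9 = 1/ 162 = 0.01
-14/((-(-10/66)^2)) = 15246/25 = 609.84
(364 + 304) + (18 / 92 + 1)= 30783 / 46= 669.20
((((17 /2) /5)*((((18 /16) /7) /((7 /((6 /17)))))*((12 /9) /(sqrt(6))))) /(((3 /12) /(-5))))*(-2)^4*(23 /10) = -552*sqrt(6) /245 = -5.52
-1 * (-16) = 16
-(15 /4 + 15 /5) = -27 /4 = -6.75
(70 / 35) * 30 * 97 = 5820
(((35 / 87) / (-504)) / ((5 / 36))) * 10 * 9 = -15 / 29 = -0.52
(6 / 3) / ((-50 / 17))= -17 / 25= -0.68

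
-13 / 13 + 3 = 2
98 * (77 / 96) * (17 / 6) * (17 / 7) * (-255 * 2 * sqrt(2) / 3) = -13240535 * sqrt(2) / 144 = -130034.33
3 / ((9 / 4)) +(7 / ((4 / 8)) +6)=64 / 3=21.33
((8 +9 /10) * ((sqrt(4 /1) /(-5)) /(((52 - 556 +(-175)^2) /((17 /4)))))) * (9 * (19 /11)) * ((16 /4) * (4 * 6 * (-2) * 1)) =12418704 /8283275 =1.50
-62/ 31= -2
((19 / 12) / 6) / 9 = 19 / 648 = 0.03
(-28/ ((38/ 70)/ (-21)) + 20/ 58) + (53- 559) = 577.50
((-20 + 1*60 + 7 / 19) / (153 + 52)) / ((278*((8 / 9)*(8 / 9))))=62127 / 69299840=0.00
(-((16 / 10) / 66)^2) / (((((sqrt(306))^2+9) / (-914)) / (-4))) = -58496 / 8575875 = -0.01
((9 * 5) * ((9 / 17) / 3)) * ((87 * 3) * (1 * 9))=317115 / 17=18653.82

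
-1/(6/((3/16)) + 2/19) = -19/610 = -0.03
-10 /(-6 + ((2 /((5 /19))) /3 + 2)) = 75 /11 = 6.82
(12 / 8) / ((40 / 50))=15 / 8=1.88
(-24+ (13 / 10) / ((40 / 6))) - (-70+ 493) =-89361 / 200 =-446.80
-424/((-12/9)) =318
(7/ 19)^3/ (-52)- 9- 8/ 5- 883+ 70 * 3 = -683.60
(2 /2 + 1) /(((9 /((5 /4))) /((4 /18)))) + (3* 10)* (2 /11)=4915 /891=5.52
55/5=11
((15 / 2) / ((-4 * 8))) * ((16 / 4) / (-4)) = 0.23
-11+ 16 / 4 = -7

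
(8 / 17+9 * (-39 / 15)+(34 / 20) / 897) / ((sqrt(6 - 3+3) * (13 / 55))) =-38458387 * sqrt(6) / 2378844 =-39.60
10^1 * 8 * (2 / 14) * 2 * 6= 960 / 7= 137.14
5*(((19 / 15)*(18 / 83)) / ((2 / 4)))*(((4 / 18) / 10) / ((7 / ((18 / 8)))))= 57 / 2905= 0.02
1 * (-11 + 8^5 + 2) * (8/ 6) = 131036/ 3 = 43678.67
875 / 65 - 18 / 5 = 641 / 65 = 9.86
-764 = -764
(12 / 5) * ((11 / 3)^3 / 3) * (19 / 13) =101156 / 1755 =57.64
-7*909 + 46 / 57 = -362645 / 57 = -6362.19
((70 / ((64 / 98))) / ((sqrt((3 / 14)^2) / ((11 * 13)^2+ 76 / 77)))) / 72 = 300058115 / 2112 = 142072.97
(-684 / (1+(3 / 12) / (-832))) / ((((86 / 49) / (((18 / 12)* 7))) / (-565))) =110286408960 / 47687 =2312714.34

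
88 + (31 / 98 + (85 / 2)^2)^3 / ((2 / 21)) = 133183738734123557 / 2151296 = 61908607060.17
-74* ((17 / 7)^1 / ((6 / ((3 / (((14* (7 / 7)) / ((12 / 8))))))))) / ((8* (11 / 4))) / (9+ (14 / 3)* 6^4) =-629 / 8705928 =-0.00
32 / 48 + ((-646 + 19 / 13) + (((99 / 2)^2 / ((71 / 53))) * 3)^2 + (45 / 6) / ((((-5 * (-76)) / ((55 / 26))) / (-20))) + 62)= 1799470908593369 / 59766096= 30108557.01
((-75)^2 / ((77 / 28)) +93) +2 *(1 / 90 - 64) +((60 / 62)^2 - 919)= 519655541 / 475695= 1092.41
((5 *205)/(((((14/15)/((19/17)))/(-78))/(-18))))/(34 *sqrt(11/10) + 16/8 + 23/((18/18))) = -25633968750/384727 + 205071750 *sqrt(110)/22631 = 28409.27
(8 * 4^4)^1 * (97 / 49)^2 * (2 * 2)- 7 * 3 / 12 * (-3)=308364533 / 9604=32107.93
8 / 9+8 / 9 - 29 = -245 / 9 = -27.22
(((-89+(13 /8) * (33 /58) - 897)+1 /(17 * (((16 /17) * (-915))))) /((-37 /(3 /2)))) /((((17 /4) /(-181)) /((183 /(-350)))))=3068857353 /3451000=889.27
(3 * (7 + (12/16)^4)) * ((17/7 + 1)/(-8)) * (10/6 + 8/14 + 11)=-781041/6272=-124.53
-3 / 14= -0.21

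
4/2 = 2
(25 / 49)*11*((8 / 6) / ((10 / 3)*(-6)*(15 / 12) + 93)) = 275 / 2499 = 0.11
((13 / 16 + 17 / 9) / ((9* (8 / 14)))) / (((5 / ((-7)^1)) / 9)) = -19061 / 2880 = -6.62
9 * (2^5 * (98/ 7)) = 4032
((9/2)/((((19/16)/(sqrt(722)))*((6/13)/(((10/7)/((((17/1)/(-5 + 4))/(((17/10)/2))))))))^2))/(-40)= -338/245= -1.38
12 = 12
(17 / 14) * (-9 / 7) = -153 / 98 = -1.56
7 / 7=1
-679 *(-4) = 2716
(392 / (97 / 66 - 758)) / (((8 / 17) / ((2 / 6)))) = -374 / 1019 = -0.37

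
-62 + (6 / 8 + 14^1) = -189 / 4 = -47.25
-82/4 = -41/2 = -20.50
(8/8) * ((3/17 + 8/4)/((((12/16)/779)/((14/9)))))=1614088/459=3516.53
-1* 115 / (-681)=115 / 681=0.17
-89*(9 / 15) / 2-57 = -837 / 10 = -83.70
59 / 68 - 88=-87.13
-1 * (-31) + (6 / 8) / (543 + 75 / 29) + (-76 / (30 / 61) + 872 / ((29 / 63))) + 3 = 5425951661 / 3058920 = 1773.81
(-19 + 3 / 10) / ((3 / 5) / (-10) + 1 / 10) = -935 / 2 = -467.50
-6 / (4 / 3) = -9 / 2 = -4.50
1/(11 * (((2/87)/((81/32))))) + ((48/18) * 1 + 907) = 1942357/2112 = 919.68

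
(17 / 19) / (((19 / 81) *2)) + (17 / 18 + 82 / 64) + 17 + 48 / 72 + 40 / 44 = 25970707 / 1143648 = 22.71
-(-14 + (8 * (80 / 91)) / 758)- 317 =-10450487 / 34489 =-303.01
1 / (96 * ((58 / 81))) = 27 / 1856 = 0.01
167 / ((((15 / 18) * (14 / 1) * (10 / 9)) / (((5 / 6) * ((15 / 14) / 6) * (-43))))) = -64629 / 784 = -82.43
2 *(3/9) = 2/3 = 0.67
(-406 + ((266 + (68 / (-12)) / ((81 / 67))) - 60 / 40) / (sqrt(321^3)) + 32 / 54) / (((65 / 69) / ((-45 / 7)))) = 19366 / 7 - 223399 * sqrt(321) / 12983166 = 2766.26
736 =736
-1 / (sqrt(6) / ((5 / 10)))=-sqrt(6) / 12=-0.20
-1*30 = -30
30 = 30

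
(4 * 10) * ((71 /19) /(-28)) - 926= -123868 /133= -931.34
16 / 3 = 5.33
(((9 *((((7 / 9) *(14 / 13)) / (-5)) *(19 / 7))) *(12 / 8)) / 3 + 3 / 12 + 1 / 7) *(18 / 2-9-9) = 27081 / 1820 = 14.88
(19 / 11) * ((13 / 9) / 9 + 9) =14098 / 891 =15.82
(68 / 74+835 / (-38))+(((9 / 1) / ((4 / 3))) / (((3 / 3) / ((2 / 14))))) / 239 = -21.05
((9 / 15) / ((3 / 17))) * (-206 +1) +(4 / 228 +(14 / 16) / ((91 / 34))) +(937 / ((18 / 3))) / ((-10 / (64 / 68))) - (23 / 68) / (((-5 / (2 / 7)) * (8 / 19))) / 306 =-102369539345 / 143908128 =-711.35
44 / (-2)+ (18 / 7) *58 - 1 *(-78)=1436 / 7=205.14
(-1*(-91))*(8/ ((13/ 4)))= 224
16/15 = 1.07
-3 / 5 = -0.60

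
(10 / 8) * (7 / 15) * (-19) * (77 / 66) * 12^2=-1862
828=828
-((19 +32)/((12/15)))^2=-65025/16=-4064.06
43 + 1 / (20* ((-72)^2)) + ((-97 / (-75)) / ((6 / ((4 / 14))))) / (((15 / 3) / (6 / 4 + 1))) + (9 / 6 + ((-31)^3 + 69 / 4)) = -107881390621 / 3628800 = -29729.22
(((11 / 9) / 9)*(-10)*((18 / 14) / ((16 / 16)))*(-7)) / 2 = 6.11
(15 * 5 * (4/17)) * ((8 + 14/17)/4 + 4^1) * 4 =126600/289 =438.06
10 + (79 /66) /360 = 237679 /23760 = 10.00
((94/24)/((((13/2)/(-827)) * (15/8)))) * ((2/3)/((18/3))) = -155476/5265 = -29.53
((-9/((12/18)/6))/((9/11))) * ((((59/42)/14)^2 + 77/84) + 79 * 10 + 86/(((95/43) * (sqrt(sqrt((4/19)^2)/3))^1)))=-3008039903/38416 - 183051 * sqrt(57)/95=-92849.17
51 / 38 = 1.34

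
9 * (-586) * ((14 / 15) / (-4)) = 1230.60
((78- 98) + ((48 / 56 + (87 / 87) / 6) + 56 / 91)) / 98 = -10025 / 53508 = -0.19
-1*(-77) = 77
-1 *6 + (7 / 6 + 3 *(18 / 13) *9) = 2539 / 78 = 32.55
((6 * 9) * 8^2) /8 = 432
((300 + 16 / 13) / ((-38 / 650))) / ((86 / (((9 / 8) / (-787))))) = 220275 / 2571916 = 0.09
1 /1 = 1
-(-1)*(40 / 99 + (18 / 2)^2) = 8059 / 99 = 81.40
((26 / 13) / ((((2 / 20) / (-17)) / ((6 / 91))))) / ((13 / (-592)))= 1207680 / 1183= 1020.86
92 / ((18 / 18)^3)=92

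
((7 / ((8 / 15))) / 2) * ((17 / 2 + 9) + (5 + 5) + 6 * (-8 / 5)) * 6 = 11277 / 16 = 704.81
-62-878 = -940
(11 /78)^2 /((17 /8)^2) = 1936 /439569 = 0.00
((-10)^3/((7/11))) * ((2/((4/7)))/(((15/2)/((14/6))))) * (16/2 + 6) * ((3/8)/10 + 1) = -223685/9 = -24853.89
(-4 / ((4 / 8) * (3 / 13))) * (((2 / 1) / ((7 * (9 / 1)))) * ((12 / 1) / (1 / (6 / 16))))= -104 / 21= -4.95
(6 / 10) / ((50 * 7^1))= 3 / 1750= 0.00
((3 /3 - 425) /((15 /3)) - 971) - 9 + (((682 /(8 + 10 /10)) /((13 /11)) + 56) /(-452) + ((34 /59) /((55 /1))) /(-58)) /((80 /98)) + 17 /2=-105169107513421 /99532976400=-1056.63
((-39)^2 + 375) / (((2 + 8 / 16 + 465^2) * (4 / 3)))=2844 / 432455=0.01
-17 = -17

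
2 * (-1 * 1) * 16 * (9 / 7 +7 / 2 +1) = -1296 / 7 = -185.14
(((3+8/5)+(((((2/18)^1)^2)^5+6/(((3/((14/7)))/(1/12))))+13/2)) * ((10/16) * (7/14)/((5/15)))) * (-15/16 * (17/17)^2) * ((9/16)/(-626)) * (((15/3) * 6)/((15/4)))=1993278415955/27593981282304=0.07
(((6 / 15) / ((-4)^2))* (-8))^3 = -1 / 125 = -0.01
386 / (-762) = -193 / 381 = -0.51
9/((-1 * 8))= -9/8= -1.12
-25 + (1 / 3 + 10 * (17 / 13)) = -452 / 39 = -11.59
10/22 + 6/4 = 43/22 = 1.95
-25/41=-0.61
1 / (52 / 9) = 9 / 52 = 0.17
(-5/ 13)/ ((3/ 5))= -25/ 39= -0.64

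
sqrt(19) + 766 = 770.36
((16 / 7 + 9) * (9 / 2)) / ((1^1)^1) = 711 / 14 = 50.79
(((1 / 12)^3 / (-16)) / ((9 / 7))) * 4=-7 / 62208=-0.00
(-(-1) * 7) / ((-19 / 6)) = -42 / 19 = -2.21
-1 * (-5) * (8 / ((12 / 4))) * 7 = 280 / 3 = 93.33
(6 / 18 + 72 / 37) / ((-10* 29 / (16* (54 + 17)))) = -143704 / 16095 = -8.93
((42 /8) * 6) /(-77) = -9 /22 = -0.41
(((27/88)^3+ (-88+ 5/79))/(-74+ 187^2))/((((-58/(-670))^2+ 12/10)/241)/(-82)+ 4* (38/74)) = -38835140411700880955/31663541823370976563968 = -0.00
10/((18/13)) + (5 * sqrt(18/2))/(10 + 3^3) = 2540/333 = 7.63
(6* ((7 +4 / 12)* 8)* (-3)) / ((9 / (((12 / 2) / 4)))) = -176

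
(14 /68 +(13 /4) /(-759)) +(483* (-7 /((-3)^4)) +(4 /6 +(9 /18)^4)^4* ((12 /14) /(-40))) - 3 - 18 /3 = -1538696727935 /30441996288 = -50.55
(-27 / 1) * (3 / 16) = -81 / 16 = -5.06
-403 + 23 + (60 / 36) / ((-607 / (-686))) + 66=-568364 / 1821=-312.12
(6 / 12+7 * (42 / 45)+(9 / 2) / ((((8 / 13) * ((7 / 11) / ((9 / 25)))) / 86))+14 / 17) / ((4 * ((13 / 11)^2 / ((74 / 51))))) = 116234108023 / 1230793200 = 94.44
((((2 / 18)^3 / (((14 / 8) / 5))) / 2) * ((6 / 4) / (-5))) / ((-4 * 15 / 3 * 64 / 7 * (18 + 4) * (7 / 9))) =1 / 5322240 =0.00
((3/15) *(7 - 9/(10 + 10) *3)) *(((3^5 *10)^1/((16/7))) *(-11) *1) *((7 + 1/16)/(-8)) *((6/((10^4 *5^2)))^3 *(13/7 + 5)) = 2764654497/2500000000000000000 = 0.00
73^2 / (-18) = -5329 / 18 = -296.06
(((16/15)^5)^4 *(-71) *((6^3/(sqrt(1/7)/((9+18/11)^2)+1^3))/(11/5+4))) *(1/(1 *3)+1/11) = -960986923456261612837651037028352/251885781141775646209716796875+8935634960286456247856433987584 *sqrt(7)/1854795297498529758453369140625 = -3802.42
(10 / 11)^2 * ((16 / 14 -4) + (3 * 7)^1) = 12700 / 847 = 14.99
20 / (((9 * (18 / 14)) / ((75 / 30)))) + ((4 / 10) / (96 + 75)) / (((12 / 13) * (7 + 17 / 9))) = 5320351 / 1231200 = 4.32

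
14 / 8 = 7 / 4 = 1.75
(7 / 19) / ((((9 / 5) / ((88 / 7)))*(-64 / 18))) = -0.72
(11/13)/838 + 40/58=218199/315926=0.69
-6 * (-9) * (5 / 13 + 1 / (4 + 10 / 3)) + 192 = 31479 / 143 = 220.13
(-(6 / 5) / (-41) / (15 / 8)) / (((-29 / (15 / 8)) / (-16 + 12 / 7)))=120 / 8323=0.01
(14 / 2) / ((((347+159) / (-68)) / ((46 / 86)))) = -238 / 473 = -0.50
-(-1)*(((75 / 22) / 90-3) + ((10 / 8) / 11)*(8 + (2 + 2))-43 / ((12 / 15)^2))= -68.79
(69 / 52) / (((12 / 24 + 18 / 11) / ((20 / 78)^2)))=12650 / 309777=0.04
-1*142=-142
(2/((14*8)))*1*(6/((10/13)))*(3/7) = 117/1960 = 0.06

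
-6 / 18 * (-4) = 4 / 3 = 1.33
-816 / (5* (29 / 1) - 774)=48 / 37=1.30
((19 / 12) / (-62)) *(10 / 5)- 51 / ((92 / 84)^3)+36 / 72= -173667803 / 4526124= -38.37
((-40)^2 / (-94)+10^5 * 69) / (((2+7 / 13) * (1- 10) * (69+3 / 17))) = -8958765400 / 2051973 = -4365.93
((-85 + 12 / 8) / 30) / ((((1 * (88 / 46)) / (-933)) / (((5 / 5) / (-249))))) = -1194551 / 219120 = -5.45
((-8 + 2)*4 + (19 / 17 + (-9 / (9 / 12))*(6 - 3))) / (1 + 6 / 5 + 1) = -5005 / 272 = -18.40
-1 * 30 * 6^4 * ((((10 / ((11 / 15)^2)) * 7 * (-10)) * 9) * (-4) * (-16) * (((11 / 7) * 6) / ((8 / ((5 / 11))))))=1889568000000 / 121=15616264462.81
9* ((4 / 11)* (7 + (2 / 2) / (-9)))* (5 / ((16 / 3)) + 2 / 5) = 3317 / 110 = 30.15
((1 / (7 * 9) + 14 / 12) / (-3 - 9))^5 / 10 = -73439775749 / 79023990357688320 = -0.00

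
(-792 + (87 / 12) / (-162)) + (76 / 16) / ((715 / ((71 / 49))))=-17981320037 / 22702680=-792.04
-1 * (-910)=910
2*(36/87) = 24/29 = 0.83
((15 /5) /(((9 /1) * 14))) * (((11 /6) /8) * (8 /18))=11 /4536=0.00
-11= -11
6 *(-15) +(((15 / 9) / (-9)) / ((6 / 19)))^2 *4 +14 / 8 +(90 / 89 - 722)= -1886939029 / 2335716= -807.86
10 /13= 0.77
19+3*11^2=382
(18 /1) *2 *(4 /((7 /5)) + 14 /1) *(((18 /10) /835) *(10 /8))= 9558 /5845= 1.64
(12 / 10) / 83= 6 / 415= 0.01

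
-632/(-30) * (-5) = -316/3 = -105.33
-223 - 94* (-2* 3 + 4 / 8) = 294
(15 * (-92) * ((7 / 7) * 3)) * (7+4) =-45540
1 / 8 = 0.12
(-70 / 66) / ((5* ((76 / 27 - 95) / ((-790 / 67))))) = -49770 / 1834393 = -0.03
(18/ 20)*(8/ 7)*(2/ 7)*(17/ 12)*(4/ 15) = 136/ 1225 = 0.11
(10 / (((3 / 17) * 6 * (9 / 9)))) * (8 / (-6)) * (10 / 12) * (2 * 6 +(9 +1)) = -18700 / 81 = -230.86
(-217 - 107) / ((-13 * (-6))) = -4.15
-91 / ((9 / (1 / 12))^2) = -91 / 11664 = -0.01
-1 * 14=-14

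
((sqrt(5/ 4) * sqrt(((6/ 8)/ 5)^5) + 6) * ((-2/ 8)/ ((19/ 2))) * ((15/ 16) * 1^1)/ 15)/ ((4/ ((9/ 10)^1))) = -27/ 12160-81 * sqrt(3)/ 38912000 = -0.00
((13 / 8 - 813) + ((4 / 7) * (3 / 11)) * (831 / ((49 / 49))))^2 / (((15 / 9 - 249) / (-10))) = 2646390614415 / 140778176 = 18798.30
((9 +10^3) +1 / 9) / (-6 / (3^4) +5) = 204.86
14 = 14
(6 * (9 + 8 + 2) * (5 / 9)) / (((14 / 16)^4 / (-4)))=-3112960 / 7203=-432.18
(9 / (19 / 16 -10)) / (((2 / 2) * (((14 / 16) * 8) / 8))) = -384 / 329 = -1.17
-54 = -54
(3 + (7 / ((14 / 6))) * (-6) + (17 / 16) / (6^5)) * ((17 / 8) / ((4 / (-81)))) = 645.46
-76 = -76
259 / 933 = 0.28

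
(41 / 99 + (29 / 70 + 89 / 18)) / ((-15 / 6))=-40006 / 17325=-2.31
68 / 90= 34 / 45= 0.76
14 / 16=7 / 8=0.88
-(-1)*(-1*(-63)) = 63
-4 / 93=-0.04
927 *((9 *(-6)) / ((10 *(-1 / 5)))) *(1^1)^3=25029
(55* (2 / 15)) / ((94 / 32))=2.50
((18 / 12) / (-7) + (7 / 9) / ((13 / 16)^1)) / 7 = 1217 / 11466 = 0.11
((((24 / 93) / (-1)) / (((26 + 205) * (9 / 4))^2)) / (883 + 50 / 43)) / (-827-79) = 2752 / 2307648001170897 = 0.00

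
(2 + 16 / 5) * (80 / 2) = 208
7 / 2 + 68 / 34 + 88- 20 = 73.50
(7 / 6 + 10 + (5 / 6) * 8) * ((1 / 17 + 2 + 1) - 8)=-1498 / 17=-88.12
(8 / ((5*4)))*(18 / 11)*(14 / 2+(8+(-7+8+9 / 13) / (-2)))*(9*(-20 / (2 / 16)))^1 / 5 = -1907712 / 715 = -2668.13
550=550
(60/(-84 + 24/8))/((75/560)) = -448/81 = -5.53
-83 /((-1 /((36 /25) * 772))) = 92269.44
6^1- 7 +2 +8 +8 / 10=49 / 5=9.80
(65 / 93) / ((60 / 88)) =286 / 279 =1.03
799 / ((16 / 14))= 5593 / 8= 699.12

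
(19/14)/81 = 19/1134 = 0.02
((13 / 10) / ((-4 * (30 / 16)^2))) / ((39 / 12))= -32 / 1125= -0.03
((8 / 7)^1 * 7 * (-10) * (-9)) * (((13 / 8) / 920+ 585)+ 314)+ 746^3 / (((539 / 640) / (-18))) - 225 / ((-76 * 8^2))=-535006035933479667 / 60299008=-8872551202.39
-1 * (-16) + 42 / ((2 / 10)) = 226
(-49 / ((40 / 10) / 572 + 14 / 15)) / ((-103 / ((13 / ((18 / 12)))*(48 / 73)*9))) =393513120 / 15165823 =25.95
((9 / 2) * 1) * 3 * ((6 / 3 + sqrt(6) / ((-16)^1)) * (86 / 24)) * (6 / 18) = 29.78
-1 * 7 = -7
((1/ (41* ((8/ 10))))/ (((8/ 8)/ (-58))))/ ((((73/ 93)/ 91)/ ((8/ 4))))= -1227135/ 2993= -410.00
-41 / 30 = -1.37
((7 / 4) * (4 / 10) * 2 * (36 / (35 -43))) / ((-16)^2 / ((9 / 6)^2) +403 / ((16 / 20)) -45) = -1134 / 103055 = -0.01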